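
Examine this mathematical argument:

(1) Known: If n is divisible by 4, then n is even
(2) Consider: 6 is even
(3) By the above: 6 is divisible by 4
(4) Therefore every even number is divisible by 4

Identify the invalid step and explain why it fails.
Step 3: By the above: 6 is divisible by 4

Step 3 commits the fallacy of affirming the consequent. The known fact 'divisible by 4 → even' does NOT imply 'even → divisible by 4'. That would be the converse, which is false. For example, 6 is even but 6 ÷ 4 = 1.50, which is not an integer.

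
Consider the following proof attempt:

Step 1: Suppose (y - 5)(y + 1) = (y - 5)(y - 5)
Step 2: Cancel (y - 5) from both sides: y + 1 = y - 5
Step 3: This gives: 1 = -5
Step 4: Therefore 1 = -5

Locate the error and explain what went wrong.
Step 2: Cancel (y - 5) from both sides: y + 1 = y - 5

Step 2 cancels (y - 5) from both sides. This is only valid if (y - 5) ≠ 0, i.e., y ≠ 5. When y = 5, both sides equal zero regardless of the other factors. The correct approach requires considering y = 5 as a separate case.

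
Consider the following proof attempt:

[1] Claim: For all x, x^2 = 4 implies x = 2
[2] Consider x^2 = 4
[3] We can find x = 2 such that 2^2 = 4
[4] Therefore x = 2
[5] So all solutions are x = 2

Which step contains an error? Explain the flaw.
Step 4: Therefore x = 2

Step 4 incorrectly concludes that x = 2 is the only solution. The proof shows that x = 2 is A solution (existence), but does not show it is the ONLY solution (uniqueness). In fact, x = -2 is also a solution since (-2)^2 = 4. Finding one solution doesn't prove there are no others.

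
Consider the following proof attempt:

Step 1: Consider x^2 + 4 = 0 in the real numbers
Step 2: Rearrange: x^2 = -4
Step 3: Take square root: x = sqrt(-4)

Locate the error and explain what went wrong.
Step 3: Take square root: x = sqrt(-4)

Step 3 takes the square root of -4, which is negative. In the real number system, the square root of a negative number is undefined. The equation x^2 + 4 = 0 has no real solutions. Square roots of negative numbers only exist in the complex numbers.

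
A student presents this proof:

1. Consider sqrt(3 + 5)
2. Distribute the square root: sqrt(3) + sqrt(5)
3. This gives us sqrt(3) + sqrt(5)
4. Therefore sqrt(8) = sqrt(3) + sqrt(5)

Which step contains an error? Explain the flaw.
Step 2: Distribute the square root: sqrt(3) + sqrt(5)

Step 2 incorrectly 'distributes' the square root over addition. The square root function does not distribute: sqrt(a + b) ≠ sqrt(a) + sqrt(b). In fact, sqrt(3 + 5) = sqrt(8) ≈ 2.8284, while sqrt(3) + sqrt(5) ≈ 3.9681.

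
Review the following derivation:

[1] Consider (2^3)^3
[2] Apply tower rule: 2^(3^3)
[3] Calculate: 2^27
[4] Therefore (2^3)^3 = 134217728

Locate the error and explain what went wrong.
Step 2: Apply tower rule: 2^(3^3)

Step 2 incorrectly states that (a^b)^c = a^(b^c). The correct rule is (a^b)^c = a^(b×c). The actual value is (2^3)^3 = 2^9 = 512, not 2^27 = 134217728.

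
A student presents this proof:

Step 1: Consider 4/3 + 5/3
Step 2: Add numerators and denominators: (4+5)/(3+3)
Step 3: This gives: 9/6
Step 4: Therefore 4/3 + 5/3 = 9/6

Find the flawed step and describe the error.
Step 2: Add numerators and denominators: (4+5)/(3+3)

Step 2 incorrectly adds fractions by separately adding numerators and denominators. This is wrong. The correct method requires a common denominator: 4/3 + 5/3 = (4×3 + 5×3)/(3×3) = 27/9 = 3. The method used gives 9/6, which is different.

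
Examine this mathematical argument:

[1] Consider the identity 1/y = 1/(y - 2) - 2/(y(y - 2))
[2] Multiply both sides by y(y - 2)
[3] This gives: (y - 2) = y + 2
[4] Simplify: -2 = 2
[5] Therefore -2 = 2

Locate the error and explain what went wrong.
Step 3: This gives: (y - 2) = y + 2

Step 3 makes a sign error when clearing denominators. Multiplying -2/(y(y - 2)) by y(y - 2) gives -2, not +2. The correct result is (y - 2) = y - 2, which is trivially true, not (y - 2) = y + 2. (Step 1 is a valid identity: 1/(y - 2) - 2/(y(y - 2)) = (y - 2)/(y(y - 2)) = 1/y.)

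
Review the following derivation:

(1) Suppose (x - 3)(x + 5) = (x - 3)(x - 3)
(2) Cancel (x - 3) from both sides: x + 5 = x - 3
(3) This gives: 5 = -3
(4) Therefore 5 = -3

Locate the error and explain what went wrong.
Step 2: Cancel (x - 3) from both sides: x + 5 = x - 3

Step 2 cancels (x - 3) from both sides. This is only valid if (x - 3) ≠ 0, i.e., x ≠ 3. When x = 3, both sides equal zero regardless of the other factors. The correct approach requires considering x = 3 as a separate case.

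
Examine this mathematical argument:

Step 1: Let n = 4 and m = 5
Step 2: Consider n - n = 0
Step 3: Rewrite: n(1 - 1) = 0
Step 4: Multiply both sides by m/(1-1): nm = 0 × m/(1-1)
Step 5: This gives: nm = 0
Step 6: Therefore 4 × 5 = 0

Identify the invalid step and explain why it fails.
Step 4: Multiply both sides by m/(1-1): nm = 0 × m/(1-1)

Step 4 multiplies both sides by m/(1-1). However, 1-1 = 0, so this is multiplication by m/0, which is undefined. We cannot multiply by an undefined expression.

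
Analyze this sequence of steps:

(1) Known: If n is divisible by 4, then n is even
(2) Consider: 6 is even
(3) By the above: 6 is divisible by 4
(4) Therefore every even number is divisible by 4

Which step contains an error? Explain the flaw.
Step 3: By the above: 6 is divisible by 4

Step 3 commits the fallacy of affirming the consequent. The known fact 'divisible by 4 → even' does NOT imply 'even → divisible by 4'. That would be the converse, which is false. For example, 6 is even but 6 ÷ 4 = 1.50, which is not an integer.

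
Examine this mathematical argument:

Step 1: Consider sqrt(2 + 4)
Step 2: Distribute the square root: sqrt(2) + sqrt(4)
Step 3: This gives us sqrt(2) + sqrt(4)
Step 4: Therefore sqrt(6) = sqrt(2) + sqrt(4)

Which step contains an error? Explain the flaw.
Step 2: Distribute the square root: sqrt(2) + sqrt(4)

Step 2 incorrectly 'distributes' the square root over addition. The square root function does not distribute: sqrt(a + b) ≠ sqrt(a) + sqrt(b). In fact, sqrt(2 + 4) = sqrt(6) ≈ 2.4495, while sqrt(2) + sqrt(4) ≈ 3.4142.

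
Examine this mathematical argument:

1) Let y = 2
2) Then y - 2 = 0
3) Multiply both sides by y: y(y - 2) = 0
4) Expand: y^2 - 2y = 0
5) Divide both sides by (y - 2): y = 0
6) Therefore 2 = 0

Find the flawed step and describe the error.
Step 5: Divide both sides by (y - 2): y = 0

Step 5 divides both sides by (y - 2). However, since y = 2, we have (y - 2) = 0. Division by zero is undefined, making this step invalid.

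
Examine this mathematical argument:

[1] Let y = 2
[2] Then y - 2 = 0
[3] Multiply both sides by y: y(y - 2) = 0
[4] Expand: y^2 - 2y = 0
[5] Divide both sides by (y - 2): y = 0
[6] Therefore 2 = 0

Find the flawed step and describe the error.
Step 5: Divide both sides by (y - 2): y = 0

Step 5 divides both sides by (y - 2). However, since y = 2, we have (y - 2) = 0. Division by zero is undefined, making this step invalid.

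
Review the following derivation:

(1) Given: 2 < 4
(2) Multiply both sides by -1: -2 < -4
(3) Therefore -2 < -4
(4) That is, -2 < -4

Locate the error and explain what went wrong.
Step 2: Multiply both sides by -1: -2 < -4

Step 2 multiplies both sides by -1 but fails to reverse the inequality sign. When multiplying (or dividing) an inequality by a negative number, the direction must be reversed. Since 2 < 4, we should get -2 > -4, i.e., -2 > -4.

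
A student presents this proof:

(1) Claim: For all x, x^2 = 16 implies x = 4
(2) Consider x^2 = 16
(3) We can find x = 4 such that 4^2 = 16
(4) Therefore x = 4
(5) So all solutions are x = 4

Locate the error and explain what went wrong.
Step 4: Therefore x = 4

Step 4 incorrectly concludes that x = 4 is the only solution. The proof shows that x = 4 is A solution (existence), but does not show it is the ONLY solution (uniqueness). In fact, x = -4 is also a solution since (-4)^2 = 16. Finding one solution doesn't prove there are no others.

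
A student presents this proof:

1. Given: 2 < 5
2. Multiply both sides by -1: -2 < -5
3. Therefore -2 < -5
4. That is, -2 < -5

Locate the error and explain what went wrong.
Step 2: Multiply both sides by -1: -2 < -5

Step 2 multiplies both sides by -1 but fails to reverse the inequality sign. When multiplying (or dividing) an inequality by a negative number, the direction must be reversed. Since 2 < 5, we should get -2 > -5, i.e., -2 > -5.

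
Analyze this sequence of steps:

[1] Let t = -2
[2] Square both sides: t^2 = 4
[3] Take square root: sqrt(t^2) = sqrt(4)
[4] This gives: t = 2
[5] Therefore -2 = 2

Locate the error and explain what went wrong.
Step 4: This gives: t = 2

Step 4 incorrectly states that sqrt(t^2) = t. The correct identity is sqrt(t^2) = |t|. Since t = -2 < 0, we have sqrt(t^2) = |-2| = 2, not t = -2.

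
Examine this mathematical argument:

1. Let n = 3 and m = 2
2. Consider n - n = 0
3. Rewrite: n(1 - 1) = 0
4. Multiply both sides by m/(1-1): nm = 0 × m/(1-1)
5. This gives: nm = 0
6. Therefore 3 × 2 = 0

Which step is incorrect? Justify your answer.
Step 4: Multiply both sides by m/(1-1): nm = 0 × m/(1-1)

Step 4 multiplies both sides by m/(1-1). However, 1-1 = 0, so this is multiplication by m/0, which is undefined. We cannot multiply by an undefined expression.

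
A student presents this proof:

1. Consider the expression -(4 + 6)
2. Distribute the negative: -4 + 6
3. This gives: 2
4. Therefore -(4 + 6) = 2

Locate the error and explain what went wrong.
Step 2: Distribute the negative: -4 + 6

Step 2 incorrectly distributes the negative sign. The correct distribution is -(4 + 6) = -4 - 6 = -10. The negative must be applied to both terms, not just the first. The error treats -(4 + 6) as -4 + 6, which equals 2 instead of -10.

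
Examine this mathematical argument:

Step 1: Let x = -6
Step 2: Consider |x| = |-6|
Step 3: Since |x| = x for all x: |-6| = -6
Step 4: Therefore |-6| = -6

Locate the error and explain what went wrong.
Step 3: Since |x| = x for all x: |-6| = -6

Step 3 incorrectly states that |x| = x for all x. The correct definition is |x| = x when x >= 0, and |x| = -x when x < 0. Since -6 < 0, we have |-6| = -(-6) = 6, not -6.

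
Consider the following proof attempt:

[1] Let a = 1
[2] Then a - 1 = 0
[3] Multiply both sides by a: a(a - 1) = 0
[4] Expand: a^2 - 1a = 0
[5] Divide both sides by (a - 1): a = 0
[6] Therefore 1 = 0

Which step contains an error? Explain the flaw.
Step 5: Divide both sides by (a - 1): a = 0

Step 5 divides both sides by (a - 1). However, since a = 1, we have (a - 1) = 0. Division by zero is undefined, making this step invalid.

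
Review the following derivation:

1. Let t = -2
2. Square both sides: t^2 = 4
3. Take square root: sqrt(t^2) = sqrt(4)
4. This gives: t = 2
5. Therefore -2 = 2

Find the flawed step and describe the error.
Step 4: This gives: t = 2

Step 4 incorrectly states that sqrt(t^2) = t. The correct identity is sqrt(t^2) = |t|. Since t = -2 < 0, we have sqrt(t^2) = |-2| = 2, not t = -2.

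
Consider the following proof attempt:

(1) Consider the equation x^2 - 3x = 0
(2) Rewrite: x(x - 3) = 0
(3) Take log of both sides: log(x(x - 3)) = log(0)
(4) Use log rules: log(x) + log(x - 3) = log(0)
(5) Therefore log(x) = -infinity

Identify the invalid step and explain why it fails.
Step 3: Take log of both sides: log(x(x - 3)) = log(0)

Step 3 takes the logarithm of both sides, resulting in log(0) on the right side. The logarithm is only defined for positive numbers; log(0) is undefined (approaches negative infinity). This operation is invalid.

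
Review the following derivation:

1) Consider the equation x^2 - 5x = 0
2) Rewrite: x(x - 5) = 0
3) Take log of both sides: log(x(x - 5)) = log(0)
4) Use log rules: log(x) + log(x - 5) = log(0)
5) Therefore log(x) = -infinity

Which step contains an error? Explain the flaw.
Step 3: Take log of both sides: log(x(x - 5)) = log(0)

Step 3 takes the logarithm of both sides, resulting in log(0) on the right side. The logarithm is only defined for positive numbers; log(0) is undefined (approaches negative infinity). This operation is invalid.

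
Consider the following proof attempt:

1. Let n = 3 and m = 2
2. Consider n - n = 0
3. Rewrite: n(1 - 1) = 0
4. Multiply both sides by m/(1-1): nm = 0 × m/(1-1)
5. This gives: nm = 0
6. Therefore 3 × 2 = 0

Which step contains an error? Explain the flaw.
Step 4: Multiply both sides by m/(1-1): nm = 0 × m/(1-1)

Step 4 multiplies both sides by m/(1-1). However, 1-1 = 0, so this is multiplication by m/0, which is undefined. We cannot multiply by an undefined expression.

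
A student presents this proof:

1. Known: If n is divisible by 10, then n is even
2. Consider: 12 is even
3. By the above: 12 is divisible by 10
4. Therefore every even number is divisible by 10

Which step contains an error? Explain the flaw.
Step 3: By the above: 12 is divisible by 10

Step 3 commits the fallacy of affirming the consequent. The known fact 'divisible by 10 → even' does NOT imply 'even → divisible by 10'. That would be the converse, which is false. For example, 12 is even but 12 ÷ 10 = 1.20, which is not an integer.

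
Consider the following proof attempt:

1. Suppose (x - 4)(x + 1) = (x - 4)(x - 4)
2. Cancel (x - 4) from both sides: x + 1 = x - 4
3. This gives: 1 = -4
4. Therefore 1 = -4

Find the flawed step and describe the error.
Step 2: Cancel (x - 4) from both sides: x + 1 = x - 4

Step 2 cancels (x - 4) from both sides. This is only valid if (x - 4) ≠ 0, i.e., x ≠ 4. When x = 4, both sides equal zero regardless of the other factors. The correct approach requires considering x = 4 as a separate case.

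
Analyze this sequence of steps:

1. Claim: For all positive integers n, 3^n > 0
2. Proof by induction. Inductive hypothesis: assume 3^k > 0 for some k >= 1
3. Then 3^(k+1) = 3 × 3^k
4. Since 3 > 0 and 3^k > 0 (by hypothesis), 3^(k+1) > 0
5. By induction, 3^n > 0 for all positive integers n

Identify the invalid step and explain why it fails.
Step 5: By induction, 3^n > 0 for all positive integers n

Step 5 concludes the proof by induction, but no base case was ever established. A valid induction proof requires: (1) a base case proving 3^1 > 0, and (2) an inductive step showing IF 3^k > 0 THEN 3^(k+1) > 0. Steps 2-4 correctly establish the inductive step, but without the base case the conclusion in step 5 does not follow.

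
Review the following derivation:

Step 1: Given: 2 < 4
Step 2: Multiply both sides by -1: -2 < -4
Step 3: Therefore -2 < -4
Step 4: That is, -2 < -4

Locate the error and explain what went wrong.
Step 2: Multiply both sides by -1: -2 < -4

Step 2 multiplies both sides by -1 but fails to reverse the inequality sign. When multiplying (or dividing) an inequality by a negative number, the direction must be reversed. Since 2 < 4, we should get -2 > -4, i.e., -2 > -4.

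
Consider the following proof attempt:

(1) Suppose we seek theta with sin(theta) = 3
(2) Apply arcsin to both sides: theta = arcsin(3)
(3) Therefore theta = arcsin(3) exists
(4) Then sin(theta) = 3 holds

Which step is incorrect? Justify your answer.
Step 2: Apply arcsin to both sides: theta = arcsin(3)

Step 2 applies arcsin to 3. However, arcsin(x) is only defined for x in [-1, 1] because sin(theta) can only produce values in that range. Since |3| > 1, arcsin(3) is undefined. There is no angle whose sine equals 3.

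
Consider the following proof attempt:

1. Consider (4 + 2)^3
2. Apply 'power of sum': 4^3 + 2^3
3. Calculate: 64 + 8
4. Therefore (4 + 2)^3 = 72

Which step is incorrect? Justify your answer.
Step 2: Apply 'power of sum': 4^3 + 2^3

Step 2 incorrectly applies a non-existent rule '(a+b)^n = a^n + b^n'. This is false in general. The correct expansion uses the binomial theorem. The actual value is (4 + 2)^3 = 6^3 = 216, not 72.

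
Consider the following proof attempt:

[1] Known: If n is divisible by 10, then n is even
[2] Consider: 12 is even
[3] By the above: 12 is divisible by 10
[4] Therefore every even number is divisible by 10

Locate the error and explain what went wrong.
Step 3: By the above: 12 is divisible by 10

Step 3 commits the fallacy of affirming the consequent. The known fact 'divisible by 10 → even' does NOT imply 'even → divisible by 10'. That would be the converse, which is false. For example, 12 is even but 12 ÷ 10 = 1.20, which is not an integer.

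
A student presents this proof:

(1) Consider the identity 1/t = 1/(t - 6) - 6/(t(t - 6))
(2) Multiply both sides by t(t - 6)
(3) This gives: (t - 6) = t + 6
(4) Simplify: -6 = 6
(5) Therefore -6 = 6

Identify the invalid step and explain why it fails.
Step 3: This gives: (t - 6) = t + 6

Step 3 makes a sign error when clearing denominators. Multiplying -6/(t(t - 6)) by t(t - 6) gives -6, not +6. The correct result is (t - 6) = t - 6, which is trivially true, not (t - 6) = t + 6. (Step 1 is a valid identity: 1/(t - 6) - 6/(t(t - 6)) = (t - 6)/(t(t - 6)) = 1/t.)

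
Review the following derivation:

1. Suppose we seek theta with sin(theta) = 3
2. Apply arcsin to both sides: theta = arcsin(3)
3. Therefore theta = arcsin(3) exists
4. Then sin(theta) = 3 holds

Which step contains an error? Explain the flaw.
Step 2: Apply arcsin to both sides: theta = arcsin(3)

Step 2 applies arcsin to 3. However, arcsin(x) is only defined for x in [-1, 1] because sin(theta) can only produce values in that range. Since |3| > 1, arcsin(3) is undefined. There is no angle whose sine equals 3.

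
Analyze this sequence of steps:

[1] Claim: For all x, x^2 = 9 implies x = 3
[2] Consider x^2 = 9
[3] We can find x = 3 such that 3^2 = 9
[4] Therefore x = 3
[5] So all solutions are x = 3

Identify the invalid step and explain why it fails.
Step 4: Therefore x = 3

Step 4 incorrectly concludes that x = 3 is the only solution. The proof shows that x = 3 is A solution (existence), but does not show it is the ONLY solution (uniqueness). In fact, x = -3 is also a solution since (-3)^2 = 9. Finding one solution doesn't prove there are no others.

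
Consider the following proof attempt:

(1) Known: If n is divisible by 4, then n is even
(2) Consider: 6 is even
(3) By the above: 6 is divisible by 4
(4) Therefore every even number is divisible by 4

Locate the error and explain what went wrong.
Step 3: By the above: 6 is divisible by 4

Step 3 commits the fallacy of affirming the consequent. The known fact 'divisible by 4 → even' does NOT imply 'even → divisible by 4'. That would be the converse, which is false. For example, 6 is even but 6 ÷ 4 = 1.50, which is not an integer.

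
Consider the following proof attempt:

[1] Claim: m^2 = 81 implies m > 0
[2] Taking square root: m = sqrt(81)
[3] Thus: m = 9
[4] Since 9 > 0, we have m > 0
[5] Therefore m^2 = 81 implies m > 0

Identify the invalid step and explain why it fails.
Step 2: Taking square root: m = sqrt(81)

Step 2 takes the square root and assumes the positive root only. The equation m^2 = 81 actually has two solutions: m = 9 and m = -9. The proof silently assumes m > 0 without justification, then uses this assumption to conclude m > 0, which is circular. The counterexample m = -9 shows the claim is false.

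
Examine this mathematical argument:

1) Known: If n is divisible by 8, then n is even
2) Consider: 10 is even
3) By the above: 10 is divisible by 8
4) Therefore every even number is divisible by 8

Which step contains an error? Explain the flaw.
Step 3: By the above: 10 is divisible by 8

Step 3 commits the fallacy of affirming the consequent. The known fact 'divisible by 8 → even' does NOT imply 'even → divisible by 8'. That would be the converse, which is false. For example, 10 is even but 10 ÷ 8 = 1.25, which is not an integer.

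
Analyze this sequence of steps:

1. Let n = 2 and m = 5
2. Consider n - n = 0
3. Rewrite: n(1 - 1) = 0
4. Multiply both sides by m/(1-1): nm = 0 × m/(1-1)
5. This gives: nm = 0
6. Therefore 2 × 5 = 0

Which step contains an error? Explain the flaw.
Step 4: Multiply both sides by m/(1-1): nm = 0 × m/(1-1)

Step 4 multiplies both sides by m/(1-1). However, 1-1 = 0, so this is multiplication by m/0, which is undefined. We cannot multiply by an undefined expression.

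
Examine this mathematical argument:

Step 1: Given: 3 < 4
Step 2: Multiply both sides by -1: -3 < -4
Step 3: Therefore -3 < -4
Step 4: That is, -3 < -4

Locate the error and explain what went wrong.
Step 2: Multiply both sides by -1: -3 < -4

Step 2 multiplies both sides by -1 but fails to reverse the inequality sign. When multiplying (or dividing) an inequality by a negative number, the direction must be reversed. Since 3 < 4, we should get -3 > -4, i.e., -3 > -4.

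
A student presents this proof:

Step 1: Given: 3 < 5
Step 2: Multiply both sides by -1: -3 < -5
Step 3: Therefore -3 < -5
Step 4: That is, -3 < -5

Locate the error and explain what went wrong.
Step 2: Multiply both sides by -1: -3 < -5

Step 2 multiplies both sides by -1 but fails to reverse the inequality sign. When multiplying (or dividing) an inequality by a negative number, the direction must be reversed. Since 3 < 5, we should get -3 > -5, i.e., -3 > -5.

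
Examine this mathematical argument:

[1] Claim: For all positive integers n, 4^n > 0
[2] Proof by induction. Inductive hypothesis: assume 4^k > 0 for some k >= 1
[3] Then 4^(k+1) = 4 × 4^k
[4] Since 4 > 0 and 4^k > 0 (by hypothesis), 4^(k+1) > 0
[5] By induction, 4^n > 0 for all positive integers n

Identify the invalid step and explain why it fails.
Step 5: By induction, 4^n > 0 for all positive integers n

Step 5 concludes the proof by induction, but no base case was ever established. A valid induction proof requires: (1) a base case proving 4^1 > 0, and (2) an inductive step showing IF 4^k > 0 THEN 4^(k+1) > 0. Steps 2-4 correctly establish the inductive step, but without the base case the conclusion in step 5 does not follow.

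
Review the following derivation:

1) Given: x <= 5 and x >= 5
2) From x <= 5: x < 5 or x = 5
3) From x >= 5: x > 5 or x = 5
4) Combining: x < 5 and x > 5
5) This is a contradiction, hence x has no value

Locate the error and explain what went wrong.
Step 4: Combining: x < 5 and x > 5

Step 4 incorrectly combines the conditions. From x <= 5 and x >= 5, the intersection is x = 5. The error treats the 'or' cases as 'and' requirements. The correct conclusion is that x = 5 is the unique solution, not that no solution exists.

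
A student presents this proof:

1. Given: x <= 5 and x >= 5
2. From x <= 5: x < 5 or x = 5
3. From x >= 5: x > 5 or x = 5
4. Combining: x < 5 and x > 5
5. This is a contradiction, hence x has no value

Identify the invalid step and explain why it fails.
Step 4: Combining: x < 5 and x > 5

Step 4 incorrectly combines the conditions. From x <= 5 and x >= 5, the intersection is x = 5. The error treats the 'or' cases as 'and' requirements. The correct conclusion is that x = 5 is the unique solution, not that no solution exists.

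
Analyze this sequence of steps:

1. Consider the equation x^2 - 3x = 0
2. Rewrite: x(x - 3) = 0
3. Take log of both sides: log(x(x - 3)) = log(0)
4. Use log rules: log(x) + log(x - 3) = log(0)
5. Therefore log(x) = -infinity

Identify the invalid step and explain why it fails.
Step 3: Take log of both sides: log(x(x - 3)) = log(0)

Step 3 takes the logarithm of both sides, resulting in log(0) on the right side. The logarithm is only defined for positive numbers; log(0) is undefined (approaches negative infinity). This operation is invalid.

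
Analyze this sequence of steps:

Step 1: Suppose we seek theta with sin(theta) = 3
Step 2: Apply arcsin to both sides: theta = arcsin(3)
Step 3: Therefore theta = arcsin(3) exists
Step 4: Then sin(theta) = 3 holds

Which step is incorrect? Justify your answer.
Step 2: Apply arcsin to both sides: theta = arcsin(3)

Step 2 applies arcsin to 3. However, arcsin(x) is only defined for x in [-1, 1] because sin(theta) can only produce values in that range. Since |3| > 1, arcsin(3) is undefined. There is no angle whose sine equals 3.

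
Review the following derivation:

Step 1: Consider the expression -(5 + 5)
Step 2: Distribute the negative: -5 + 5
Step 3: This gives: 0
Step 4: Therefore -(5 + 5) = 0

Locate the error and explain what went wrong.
Step 2: Distribute the negative: -5 + 5

Step 2 incorrectly distributes the negative sign. The correct distribution is -(5 + 5) = -5 - 5 = -10. The negative must be applied to both terms, not just the first. The error treats -(5 + 5) as -5 + 5, which equals 0 instead of -10.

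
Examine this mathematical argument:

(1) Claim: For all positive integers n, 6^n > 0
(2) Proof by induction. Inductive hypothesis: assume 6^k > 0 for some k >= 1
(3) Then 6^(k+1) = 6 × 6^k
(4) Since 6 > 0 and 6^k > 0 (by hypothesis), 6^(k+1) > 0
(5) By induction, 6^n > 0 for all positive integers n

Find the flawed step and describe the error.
Step 5: By induction, 6^n > 0 for all positive integers n

Step 5 concludes the proof by induction, but no base case was ever established. A valid induction proof requires: (1) a base case proving 6^1 > 0, and (2) an inductive step showing IF 6^k > 0 THEN 6^(k+1) > 0. Steps 2-4 correctly establish the inductive step, but without the base case the conclusion in step 5 does not follow.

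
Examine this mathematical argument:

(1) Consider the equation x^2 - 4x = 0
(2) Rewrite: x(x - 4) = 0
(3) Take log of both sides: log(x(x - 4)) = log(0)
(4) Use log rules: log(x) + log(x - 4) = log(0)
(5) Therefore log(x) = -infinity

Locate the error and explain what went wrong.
Step 3: Take log of both sides: log(x(x - 4)) = log(0)

Step 3 takes the logarithm of both sides, resulting in log(0) on the right side. The logarithm is only defined for positive numbers; log(0) is undefined (approaches negative infinity). This operation is invalid.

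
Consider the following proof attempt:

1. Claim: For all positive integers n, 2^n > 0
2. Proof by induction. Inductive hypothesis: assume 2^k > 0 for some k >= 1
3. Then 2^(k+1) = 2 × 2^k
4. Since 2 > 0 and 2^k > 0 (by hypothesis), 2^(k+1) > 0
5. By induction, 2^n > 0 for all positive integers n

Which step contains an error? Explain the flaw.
Step 5: By induction, 2^n > 0 for all positive integers n

Step 5 concludes the proof by induction, but no base case was ever established. A valid induction proof requires: (1) a base case proving 2^1 > 0, and (2) an inductive step showing IF 2^k > 0 THEN 2^(k+1) > 0. Steps 2-4 correctly establish the inductive step, but without the base case the conclusion in step 5 does not follow.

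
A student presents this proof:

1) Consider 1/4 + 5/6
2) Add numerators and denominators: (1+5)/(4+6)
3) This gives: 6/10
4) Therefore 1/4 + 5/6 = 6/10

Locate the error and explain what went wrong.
Step 2: Add numerators and denominators: (1+5)/(4+6)

Step 2 incorrectly adds fractions by separately adding numerators and denominators. This is wrong. The correct method requires a common denominator: 1/4 + 5/6 = (1×6 + 5×4)/(4×6) = 26/24 = 13/12. The method used gives 6/10, which is different.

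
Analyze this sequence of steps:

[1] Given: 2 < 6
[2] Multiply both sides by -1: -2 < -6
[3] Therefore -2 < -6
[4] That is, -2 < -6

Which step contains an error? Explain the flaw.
Step 2: Multiply both sides by -1: -2 < -6

Step 2 multiplies both sides by -1 but fails to reverse the inequality sign. When multiplying (or dividing) an inequality by a negative number, the direction must be reversed. Since 2 < 6, we should get -2 > -6, i.e., -2 > -6.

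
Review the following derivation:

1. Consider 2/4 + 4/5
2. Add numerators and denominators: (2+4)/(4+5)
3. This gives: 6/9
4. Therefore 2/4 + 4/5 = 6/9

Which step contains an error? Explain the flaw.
Step 2: Add numerators and denominators: (2+4)/(4+5)

Step 2 incorrectly adds fractions by separately adding numerators and denominators. This is wrong. The correct method requires a common denominator: 2/4 + 4/5 = (2×5 + 4×4)/(4×5) = 26/20 = 13/10. The method used gives 6/9, which is different.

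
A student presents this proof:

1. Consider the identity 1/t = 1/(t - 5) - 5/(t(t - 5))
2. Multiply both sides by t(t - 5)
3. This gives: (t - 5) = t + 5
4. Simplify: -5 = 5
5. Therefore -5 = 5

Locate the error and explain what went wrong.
Step 3: This gives: (t - 5) = t + 5

Step 3 makes a sign error when clearing denominators. Multiplying -5/(t(t - 5)) by t(t - 5) gives -5, not +5. The correct result is (t - 5) = t - 5, which is trivially true, not (t - 5) = t + 5. (Step 1 is a valid identity: 1/(t - 5) - 5/(t(t - 5)) = (t - 5)/(t(t - 5)) = 1/t.)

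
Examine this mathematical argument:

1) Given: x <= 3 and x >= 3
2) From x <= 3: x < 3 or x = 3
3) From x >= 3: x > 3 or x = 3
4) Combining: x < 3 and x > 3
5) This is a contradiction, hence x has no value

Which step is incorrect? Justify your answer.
Step 4: Combining: x < 3 and x > 3

Step 4 incorrectly combines the conditions. From x <= 3 and x >= 3, the intersection is x = 3. The error treats the 'or' cases as 'and' requirements. The correct conclusion is that x = 3 is the unique solution, not that no solution exists.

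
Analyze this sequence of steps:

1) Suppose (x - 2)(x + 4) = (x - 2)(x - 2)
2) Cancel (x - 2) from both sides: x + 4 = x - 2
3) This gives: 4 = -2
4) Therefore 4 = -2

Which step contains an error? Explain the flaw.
Step 2: Cancel (x - 2) from both sides: x + 4 = x - 2

Step 2 cancels (x - 2) from both sides. This is only valid if (x - 2) ≠ 0, i.e., x ≠ 2. When x = 2, both sides equal zero regardless of the other factors. The correct approach requires considering x = 2 as a separate case.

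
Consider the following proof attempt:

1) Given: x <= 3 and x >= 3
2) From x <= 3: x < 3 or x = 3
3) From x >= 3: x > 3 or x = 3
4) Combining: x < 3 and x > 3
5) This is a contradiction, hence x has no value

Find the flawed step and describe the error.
Step 4: Combining: x < 3 and x > 3

Step 4 incorrectly combines the conditions. From x <= 3 and x >= 3, the intersection is x = 3. The error treats the 'or' cases as 'and' requirements. The correct conclusion is that x = 3 is the unique solution, not that no solution exists.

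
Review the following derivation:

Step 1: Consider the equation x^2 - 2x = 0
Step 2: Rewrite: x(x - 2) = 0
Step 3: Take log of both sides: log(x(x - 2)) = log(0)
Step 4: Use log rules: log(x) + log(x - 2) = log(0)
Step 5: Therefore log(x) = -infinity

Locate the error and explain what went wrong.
Step 3: Take log of both sides: log(x(x - 2)) = log(0)

Step 3 takes the logarithm of both sides, resulting in log(0) on the right side. The logarithm is only defined for positive numbers; log(0) is undefined (approaches negative infinity). This operation is invalid.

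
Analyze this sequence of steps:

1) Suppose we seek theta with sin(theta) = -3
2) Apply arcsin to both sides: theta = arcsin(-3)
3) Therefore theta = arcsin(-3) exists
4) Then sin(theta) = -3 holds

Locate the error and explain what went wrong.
Step 2: Apply arcsin to both sides: theta = arcsin(-3)

Step 2 applies arcsin to -3. However, arcsin(x) is only defined for x in [-1, 1] because sin(theta) can only produce values in that range. Since |-3| > 1, arcsin(-3) is undefined. There is no angle whose sine equals -3.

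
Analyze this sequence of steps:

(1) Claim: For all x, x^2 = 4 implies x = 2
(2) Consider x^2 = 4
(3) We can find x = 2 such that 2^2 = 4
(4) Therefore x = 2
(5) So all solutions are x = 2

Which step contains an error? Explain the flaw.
Step 4: Therefore x = 2

Step 4 incorrectly concludes that x = 2 is the only solution. The proof shows that x = 2 is A solution (existence), but does not show it is the ONLY solution (uniqueness). In fact, x = -2 is also a solution since (-2)^2 = 4. Finding one solution doesn't prove there are no others.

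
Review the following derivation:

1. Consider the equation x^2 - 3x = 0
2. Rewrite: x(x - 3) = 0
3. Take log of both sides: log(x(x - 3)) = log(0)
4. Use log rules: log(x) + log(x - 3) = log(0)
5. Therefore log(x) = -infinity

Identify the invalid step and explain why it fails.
Step 3: Take log of both sides: log(x(x - 3)) = log(0)

Step 3 takes the logarithm of both sides, resulting in log(0) on the right side. The logarithm is only defined for positive numbers; log(0) is undefined (approaches negative infinity). This operation is invalid.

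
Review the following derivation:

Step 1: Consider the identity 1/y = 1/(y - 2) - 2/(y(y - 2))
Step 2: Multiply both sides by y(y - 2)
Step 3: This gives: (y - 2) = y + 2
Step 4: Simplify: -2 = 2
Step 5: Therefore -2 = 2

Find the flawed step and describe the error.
Step 3: This gives: (y - 2) = y + 2

Step 3 makes a sign error when clearing denominators. Multiplying -2/(y(y - 2)) by y(y - 2) gives -2, not +2. The correct result is (y - 2) = y - 2, which is trivially true, not (y - 2) = y + 2. (Step 1 is a valid identity: 1/(y - 2) - 2/(y(y - 2)) = (y - 2)/(y(y - 2)) = 1/y.)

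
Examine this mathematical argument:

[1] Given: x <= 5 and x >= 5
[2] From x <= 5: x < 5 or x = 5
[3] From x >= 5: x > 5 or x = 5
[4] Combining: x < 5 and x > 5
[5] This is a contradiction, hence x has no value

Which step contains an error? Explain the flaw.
Step 4: Combining: x < 5 and x > 5

Step 4 incorrectly combines the conditions. From x <= 5 and x >= 5, the intersection is x = 5. The error treats the 'or' cases as 'and' requirements. The correct conclusion is that x = 5 is the unique solution, not that no solution exists.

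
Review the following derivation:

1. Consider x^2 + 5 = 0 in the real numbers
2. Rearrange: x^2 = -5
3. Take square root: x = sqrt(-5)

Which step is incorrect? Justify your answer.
Step 3: Take square root: x = sqrt(-5)

Step 3 takes the square root of -5, which is negative. In the real number system, the square root of a negative number is undefined. The equation x^2 + 5 = 0 has no real solutions. Square roots of negative numbers only exist in the complex numbers.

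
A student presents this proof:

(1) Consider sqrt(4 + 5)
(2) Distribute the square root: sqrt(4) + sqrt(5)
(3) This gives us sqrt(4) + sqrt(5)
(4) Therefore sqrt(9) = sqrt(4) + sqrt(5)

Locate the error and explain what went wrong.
Step 2: Distribute the square root: sqrt(4) + sqrt(5)

Step 2 incorrectly 'distributes' the square root over addition. The square root function does not distribute: sqrt(a + b) ≠ sqrt(a) + sqrt(b). In fact, sqrt(4 + 5) = sqrt(9) ≈ 3.0000, while sqrt(4) + sqrt(5) ≈ 4.2361.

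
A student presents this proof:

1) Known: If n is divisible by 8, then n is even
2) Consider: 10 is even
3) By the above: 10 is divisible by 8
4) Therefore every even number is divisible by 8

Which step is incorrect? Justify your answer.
Step 3: By the above: 10 is divisible by 8

Step 3 commits the fallacy of affirming the consequent. The known fact 'divisible by 8 → even' does NOT imply 'even → divisible by 8'. That would be the converse, which is false. For example, 10 is even but 10 ÷ 8 = 1.25, which is not an integer.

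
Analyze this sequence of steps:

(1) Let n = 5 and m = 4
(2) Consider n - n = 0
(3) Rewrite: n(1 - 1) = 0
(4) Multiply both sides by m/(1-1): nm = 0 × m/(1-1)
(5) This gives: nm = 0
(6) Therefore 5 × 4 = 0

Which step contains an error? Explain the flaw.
Step 4: Multiply both sides by m/(1-1): nm = 0 × m/(1-1)

Step 4 multiplies both sides by m/(1-1). However, 1-1 = 0, so this is multiplication by m/0, which is undefined. We cannot multiply by an undefined expression.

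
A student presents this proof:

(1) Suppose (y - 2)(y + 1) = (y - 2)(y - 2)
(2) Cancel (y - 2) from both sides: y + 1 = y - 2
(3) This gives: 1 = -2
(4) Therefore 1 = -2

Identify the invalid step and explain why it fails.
Step 2: Cancel (y - 2) from both sides: y + 1 = y - 2

Step 2 cancels (y - 2) from both sides. This is only valid if (y - 2) ≠ 0, i.e., y ≠ 2. When y = 2, both sides equal zero regardless of the other factors. The correct approach requires considering y = 2 as a separate case.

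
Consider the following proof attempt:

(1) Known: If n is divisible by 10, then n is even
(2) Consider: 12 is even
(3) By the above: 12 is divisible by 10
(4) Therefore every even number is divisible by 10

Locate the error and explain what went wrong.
Step 3: By the above: 12 is divisible by 10

Step 3 commits the fallacy of affirming the consequent. The known fact 'divisible by 10 → even' does NOT imply 'even → divisible by 10'. That would be the converse, which is false. For example, 12 is even but 12 ÷ 10 = 1.20, which is not an integer.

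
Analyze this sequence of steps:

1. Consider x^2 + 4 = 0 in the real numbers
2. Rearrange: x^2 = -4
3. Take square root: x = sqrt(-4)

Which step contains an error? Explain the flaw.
Step 3: Take square root: x = sqrt(-4)

Step 3 takes the square root of -4, which is negative. In the real number system, the square root of a negative number is undefined. The equation x^2 + 4 = 0 has no real solutions. Square roots of negative numbers only exist in the complex numbers.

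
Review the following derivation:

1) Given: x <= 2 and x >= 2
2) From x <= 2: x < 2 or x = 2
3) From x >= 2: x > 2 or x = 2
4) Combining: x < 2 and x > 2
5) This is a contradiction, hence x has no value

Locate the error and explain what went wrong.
Step 4: Combining: x < 2 and x > 2

Step 4 incorrectly combines the conditions. From x <= 2 and x >= 2, the intersection is x = 2. The error treats the 'or' cases as 'and' requirements. The correct conclusion is that x = 2 is the unique solution, not that no solution exists.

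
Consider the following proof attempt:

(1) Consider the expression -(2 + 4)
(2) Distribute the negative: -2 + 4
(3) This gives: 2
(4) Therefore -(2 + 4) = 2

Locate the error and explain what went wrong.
Step 2: Distribute the negative: -2 + 4

Step 2 incorrectly distributes the negative sign. The correct distribution is -(2 + 4) = -2 - 4 = -6. The negative must be applied to both terms, not just the first. The error treats -(2 + 4) as -2 + 4, which equals 2 instead of -6.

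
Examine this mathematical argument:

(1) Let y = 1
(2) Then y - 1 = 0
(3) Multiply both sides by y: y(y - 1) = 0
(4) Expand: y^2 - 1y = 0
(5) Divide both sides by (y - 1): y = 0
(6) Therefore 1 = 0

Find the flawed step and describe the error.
Step 5: Divide both sides by (y - 1): y = 0

Step 5 divides both sides by (y - 1). However, since y = 1, we have (y - 1) = 0. Division by zero is undefined, making this step invalid.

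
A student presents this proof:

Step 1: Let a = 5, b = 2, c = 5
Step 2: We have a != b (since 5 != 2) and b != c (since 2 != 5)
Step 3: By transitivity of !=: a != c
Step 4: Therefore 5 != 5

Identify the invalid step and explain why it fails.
Step 3: By transitivity of !=: a != c

Step 3 incorrectly applies transitivity to the '!=' relation. Transitivity states: if a R b and b R c, then a R c. However, '!=' is not transitive. Counterexample: 5 != 2 and 2 != 5, but 5 = 5 (both equal 5). Transitivity holds for relations like <, <=, =, but not for !=.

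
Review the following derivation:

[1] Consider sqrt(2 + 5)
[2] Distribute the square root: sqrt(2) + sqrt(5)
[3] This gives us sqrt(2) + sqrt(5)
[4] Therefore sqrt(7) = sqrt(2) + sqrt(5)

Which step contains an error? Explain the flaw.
Step 2: Distribute the square root: sqrt(2) + sqrt(5)

Step 2 incorrectly 'distributes' the square root over addition. The square root function does not distribute: sqrt(a + b) ≠ sqrt(a) + sqrt(b). In fact, sqrt(2 + 5) = sqrt(7) ≈ 2.6458, while sqrt(2) + sqrt(5) ≈ 3.6503.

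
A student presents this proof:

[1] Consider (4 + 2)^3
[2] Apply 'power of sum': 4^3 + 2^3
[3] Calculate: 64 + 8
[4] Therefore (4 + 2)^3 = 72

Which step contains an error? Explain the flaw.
Step 2: Apply 'power of sum': 4^3 + 2^3

Step 2 incorrectly applies a non-existent rule '(a+b)^n = a^n + b^n'. This is false in general. The correct expansion uses the binomial theorem. The actual value is (4 + 2)^3 = 6^3 = 216, not 72.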